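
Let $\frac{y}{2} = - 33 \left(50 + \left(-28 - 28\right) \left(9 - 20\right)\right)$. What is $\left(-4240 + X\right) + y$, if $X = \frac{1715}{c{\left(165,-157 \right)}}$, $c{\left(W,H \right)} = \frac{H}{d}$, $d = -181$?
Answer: $- \frac{7256357}{157} \approx -46219.0$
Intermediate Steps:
$c{\left(W,H \right)} = - \frac{H}{181}$ ($c{\left(W,H \right)} = \frac{H}{-181} = H \left(- \frac{1}{181}\right) = - \frac{H}{181}$)
$y = -43956$ ($y = 2 \left(- 33 \left(50 + \left(-28 - 28\right) \left(9 - 20\right)\right)\right) = 2 \left(- 33 \left(50 - -616\right)\right) = 2 \left(- 33 \left(50 + 616\right)\right) = 2 \left(\left(-33\right) 666\right) = 2 \left(-21978\right) = -43956$)
$X = \frac{310415}{157}$ ($X = \frac{1715}{\left(- \frac{1}{181}\right) \left(-157\right)} = \frac{1715}{\frac{157}{181}} = 1715 \cdot \frac{181}{157} = \frac{310415}{157} \approx 1977.2$)
$\left(-4240 + X\right) + y = \left(-4240 + \frac{310415}{157}\right) - 43956 = - \frac{355265}{157} - 43956 = - \frac{7256357}{157}$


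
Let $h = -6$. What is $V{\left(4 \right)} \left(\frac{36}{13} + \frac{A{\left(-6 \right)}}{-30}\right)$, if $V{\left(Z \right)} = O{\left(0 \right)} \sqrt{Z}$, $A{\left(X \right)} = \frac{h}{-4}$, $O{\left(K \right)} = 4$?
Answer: $\frac{1414}{65} \approx 21.754$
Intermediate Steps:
$A{\left(X \right)} = \frac{3}{2}$ ($A{\left(X \right)} = - \frac{6}{-4} = \left(-6\right) \left(- \frac{1}{4}\right) = \frac{3}{2}$)
$V{\left(Z \right)} = 4 \sqrt{Z}$
$V{\left(4 \right)} \left(\frac{36}{13} + \frac{A{\left(-6 \right)}}{-30}\right) = 4 \sqrt{4} \left(\frac{36}{13} + \frac{3}{2 \left(-30\right)}\right) = 4 \cdot 2 \left(36 \cdot \frac{1}{13} + \frac{3}{2} \left(- \frac{1}{30}\right)\right) = 8 \left(\frac{36}{13} - \frac{1}{20}\right) = 8 \cdot \frac{707}{260} = \frac{1414}{65}$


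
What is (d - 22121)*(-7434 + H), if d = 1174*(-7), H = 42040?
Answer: -1049911434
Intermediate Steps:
d = -8218
(d - 22121)*(-7434 + H) = (-8218 - 22121)*(-7434 + 42040) = -30339*34606 = -1049911434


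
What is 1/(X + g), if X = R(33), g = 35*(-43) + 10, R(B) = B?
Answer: -1/1462 ≈ -0.00068399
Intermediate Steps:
g = -1495 (g = -1505 + 10 = -1495)
X = 33
1/(X + g) = 1/(33 - 1495) = 1/(-1462) = -1/1462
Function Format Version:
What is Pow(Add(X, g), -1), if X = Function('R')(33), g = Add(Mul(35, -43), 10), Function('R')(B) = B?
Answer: Rational(-1, 1462) ≈ -0.00068399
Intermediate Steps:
g = -1495 (g = Add(-1505, 10) = -1495)
X = 33
Pow(Add(X, g), -1) = Pow(Add(33, -1495), -1) = Pow(-1462, -1) = Rational(-1, 1462)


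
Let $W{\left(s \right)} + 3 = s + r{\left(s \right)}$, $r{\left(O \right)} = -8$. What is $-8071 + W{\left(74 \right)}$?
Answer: $-8008$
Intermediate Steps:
$W{\left(s \right)} = -11 + s$ ($W{\left(s \right)} = -3 + \left(s - 8\right) = -3 + \left(-8 + s\right) = -11 + s$)
$-8071 + W{\left(74 \right)} = -8071 + \left(-11 + 74\right) = -8071 + 63 = -8008$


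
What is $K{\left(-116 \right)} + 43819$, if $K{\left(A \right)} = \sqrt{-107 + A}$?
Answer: $43819 + i \sqrt{223} \approx 43819.0 + 14.933 i$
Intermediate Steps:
$K{\left(-116 \right)} + 43819 = \sqrt{-107 - 116} + 43819 = \sqrt{-223} + 43819 = i \sqrt{223} + 43819 = 43819 + i \sqrt{223}$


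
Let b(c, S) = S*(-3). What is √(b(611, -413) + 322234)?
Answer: √323473 ≈ 568.75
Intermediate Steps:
b(c, S) = -3*S
√(b(611, -413) + 322234) = √(-3*(-413) + 322234) = √(1239 + 322234) = √323473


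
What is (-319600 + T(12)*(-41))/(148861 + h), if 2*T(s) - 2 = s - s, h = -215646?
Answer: 319641/66785 ≈ 4.7861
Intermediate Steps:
T(s) = 1 (T(s) = 1 + (s - s)/2 = 1 + (1/2)*0 = 1 + 0 = 1)
(-319600 + T(12)*(-41))/(148861 + h) = (-319600 + 1*(-41))/(148861 - 215646) = (-319600 - 41)/(-66785) = -319641*(-1/66785) = 319641/66785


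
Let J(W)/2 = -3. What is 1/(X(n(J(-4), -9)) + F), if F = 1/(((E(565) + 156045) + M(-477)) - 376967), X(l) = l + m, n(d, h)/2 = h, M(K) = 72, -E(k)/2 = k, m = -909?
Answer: -221980/205775461 ≈ -0.0010787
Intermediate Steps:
E(k) = -2*k
J(W) = -6 (J(W) = 2*(-3) = -6)
n(d, h) = 2*h
X(l) = -909 + l (X(l) = l - 909 = -909 + l)
F = -1/221980 (F = 1/(((-2*565 + 156045) + 72) - 376967) = 1/(((-1130 + 156045) + 72) - 376967) = 1/((154915 + 72) - 376967) = 1/(154987 - 376967) = 1/(-221980) = -1/221980 ≈ -4.5049e-6)
1/(X(n(J(-4), -9)) + F) = 1/((-909 + 2*(-9)) - 1/221980) = 1/((-909 - 18) - 1/221980) = 1/(-927 - 1/221980) = 1/(-205775461/221980) = -221980/205775461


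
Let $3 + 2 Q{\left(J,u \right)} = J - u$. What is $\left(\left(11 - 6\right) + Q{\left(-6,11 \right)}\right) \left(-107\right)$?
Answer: $535$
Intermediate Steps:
$Q{\left(J,u \right)} = - \frac{3}{2} + \frac{J}{2} - \frac{u}{2}$ ($Q{\left(J,u \right)} = - \frac{3}{2} + \frac{J - u}{2} = - \frac{3}{2} + \left(\frac{J}{2} - \frac{u}{2}\right) = - \frac{3}{2} + \frac{J}{2} - \frac{u}{2}$)
$\left(\left(11 - 6\right) + Q{\left(-6,11 \right)}\right) \left(-107\right) = \left(\left(11 - 6\right) - 10\right) \left(-107\right) = \left(5 - 10\right) \left(-107\right) = \left(-5\right) \left(-107\right) = 535$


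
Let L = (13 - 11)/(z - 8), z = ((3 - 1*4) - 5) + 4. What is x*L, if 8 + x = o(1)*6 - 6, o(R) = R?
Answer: 8/5 ≈ 1.6000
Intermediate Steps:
z = -2 (z = ((3 - 4) - 5) + 4 = (-1 - 5) + 4 = -6 + 4 = -2)
x = -8 (x = -8 + (1*6 - 6) = -8 + (6 - 6) = -8 + 0 = -8)
L = -1/5 (L = (13 - 11)/(-2 - 8) = 2/(-10) = 2*(-1/10) = -1/5 ≈ -0.20000)
x*L = -8*(-1/5) = 8/5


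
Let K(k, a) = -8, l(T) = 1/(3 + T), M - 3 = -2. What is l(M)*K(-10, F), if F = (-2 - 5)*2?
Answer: -2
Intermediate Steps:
M = 1 (M = 3 - 2 = 1)
F = -14 (F = -7*2 = -14)
l(M)*K(-10, F) = -8/(3 + 1) = -8/4 = (1/4)*(-8) = -2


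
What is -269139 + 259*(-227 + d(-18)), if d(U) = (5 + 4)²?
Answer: -306953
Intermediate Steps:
d(U) = 81 (d(U) = 9² = 81)
-269139 + 259*(-227 + d(-18)) = -269139 + 259*(-227 + 81) = -269139 + 259*(-146) = -269139 - 37814 = -306953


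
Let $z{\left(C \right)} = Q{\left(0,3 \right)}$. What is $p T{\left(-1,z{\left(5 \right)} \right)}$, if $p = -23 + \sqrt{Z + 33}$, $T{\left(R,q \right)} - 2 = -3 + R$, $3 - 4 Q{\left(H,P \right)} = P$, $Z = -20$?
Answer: $46 - 2 \sqrt{13} \approx 38.789$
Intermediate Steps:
$Q{\left(H,P \right)} = \frac{3}{4} - \frac{P}{4}$
$z{\left(C \right)} = 0$ ($z{\left(C \right)} = \frac{3}{4} - \frac{3}{4} = 0$)
$T{\left(R,q \right)} = -1 + R$ ($T{\left(R,q \right)} = 2 + \left(-3 + R\right) = -1 + R$)
$p = -23 + \sqrt{13}$ ($p = -23 + \sqrt{-20 + 33} = -23 + \sqrt{13} \approx -19.394$)
$p T{\left(-1,z{\left(5 \right)} \right)} = \left(-23 + \sqrt{13}\right) \left(-1 - 1\right) = \left(-23 + \sqrt{13}\right) \left(-2\right) = 46 - 2 \sqrt{13}$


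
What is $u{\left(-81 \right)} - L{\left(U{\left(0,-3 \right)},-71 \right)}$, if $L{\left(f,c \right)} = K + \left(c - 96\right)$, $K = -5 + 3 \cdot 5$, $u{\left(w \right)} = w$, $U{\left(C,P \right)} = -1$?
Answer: $76$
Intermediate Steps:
$K = 10$ ($K = -5 + 15 = 10$)
$L{\left(f,c \right)} = -86 + c$ ($L{\left(f,c \right)} = 10 + \left(c - 96\right) = 10 + \left(-96 + c\right) = -86 + c$)
$u{\left(-81 \right)} - L{\left(U{\left(0,-3 \right)},-71 \right)} = -81 - \left(-86 - 71\right) = -81 - -157 = -81 + 157 = 76$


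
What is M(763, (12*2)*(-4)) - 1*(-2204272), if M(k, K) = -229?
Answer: 2204043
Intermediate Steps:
M(763, (12*2)*(-4)) - 1*(-2204272) = -229 - 1*(-2204272) = -229 + 2204272 = 2204043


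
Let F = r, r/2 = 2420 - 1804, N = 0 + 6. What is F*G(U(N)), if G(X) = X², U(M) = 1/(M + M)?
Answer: 77/9 ≈ 8.5556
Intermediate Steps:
N = 6
U(M) = 1/(2*M)
r = 1232 (r = 2*(2420 - 1804) = 2*616 = 1232)
F = 1232
F*G(U(N)) = 1232*((½)/6)² = 1232*((½)*(⅙))² = 1232*(1/12)² = 1232*(1/144) = 77/9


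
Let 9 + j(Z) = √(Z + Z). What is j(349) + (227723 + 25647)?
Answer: 253361 + √698 ≈ 2.5339e+5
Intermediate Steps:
j(Z) = -9 + √2*√Z (j(Z) = -9 + √(Z + Z) = -9 + √(2*Z) = -9 + √2*√Z)
j(349) + (227723 + 25647) = (-9 + √2*√349) + (227723 + 25647) = (-9 + √698) + 253370 = 253361 + √698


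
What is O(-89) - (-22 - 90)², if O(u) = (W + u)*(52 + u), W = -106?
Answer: -5329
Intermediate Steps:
O(u) = (-106 + u)*(52 + u)
O(-89) - (-22 - 90)² = (-5512 + (-89)² - 54*(-89)) - (-22 - 90)² = (-5512 + 7921 + 4806) - 1*(-112)² = 7215 - 1*12544 = 7215 - 12544 = -5329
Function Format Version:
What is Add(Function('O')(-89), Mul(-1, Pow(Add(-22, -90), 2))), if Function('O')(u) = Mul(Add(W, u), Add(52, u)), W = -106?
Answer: -5329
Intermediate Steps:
Function('O')(u) = Mul(Add(-106, u), Add(52, u))
Add(Function('O')(-89), Mul(-1, Pow(Add(-22, -90), 2))) = Add(Add(-5512, Pow(-89, 2), Mul(-54, -89)), Mul(-1, Pow(Add(-22, -90), 2))) = Add(Add(-5512, 7921, 4806), Mul(-1, Pow(-112, 2))) = Add(7215, Mul(-1, 12544)) = Add(7215, -12544) = -5329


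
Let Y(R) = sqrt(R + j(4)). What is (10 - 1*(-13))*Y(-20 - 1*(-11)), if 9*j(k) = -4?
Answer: 23*I*sqrt(85)/3 ≈ 70.683*I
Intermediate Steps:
j(k) = -4/9 (j(k) = (1/9)*(-4) = -4/9)
Y(R) = sqrt(-4/9 + R) (Y(R) = sqrt(R - 4/9) = sqrt(-4/9 + R))
(10 - 1*(-13))*Y(-20 - 1*(-11)) = (10 - 1*(-13))*(sqrt(-4 + 9*(-20 - 1*(-11)))/3) = (10 + 13)*(sqrt(-4 + 9*(-20 + 11))/3) = 23*(sqrt(-4 + 9*(-9))/3) = 23*(sqrt(-4 - 81)/3) = 23*(sqrt(-85)/3) = 23*((I*sqrt(85))/3) = 23*(I*sqrt(85)/3) = 23*I*sqrt(85)/3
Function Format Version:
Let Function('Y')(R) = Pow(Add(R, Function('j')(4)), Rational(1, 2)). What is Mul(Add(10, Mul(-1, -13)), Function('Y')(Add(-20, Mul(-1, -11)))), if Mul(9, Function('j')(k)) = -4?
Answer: Mul(Rational(23, 3), I, Pow(85, Rational(1, 2))) ≈ Mul(70.683, I)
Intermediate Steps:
Function('j')(k) = Rational(-4, 9) (Function('j')(k) = Mul(Rational(1, 9), -4) = Rational(-4, 9))
Function('Y')(R) = Pow(Add(Rational(-4, 9), R), Rational(1, 2)) (Function('Y')(R) = Pow(Add(R, Rational(-4, 9)), Rational(1, 2)) = Pow(Add(Rational(-4, 9), R), Rational(1, 2)))
Mul(Add(10, Mul(-1, -13)), Function('Y')(Add(-20, Mul(-1, -11)))) = Mul(Add(10, Mul(-1, -13)), Mul(Rational(1, 3), Pow(Add(-4, Mul(9, Add(-20, Mul(-1, -11)))), Rational(1, 2)))) = Mul(Add(10, 13), Mul(Rational(1, 3), Pow(Add(-4, Mul(9, Add(-20, 11))), Rational(1, 2)))) = Mul(23, Mul(Rational(1, 3), Pow(Add(-4, Mul(9, -9)), Rational(1, 2)))) = Mul(23, Mul(Rational(1, 3), Pow(Add(-4, -81), Rational(1, 2)))) = Mul(23, Mul(Rational(1, 3), Pow(-85, Rational(1, 2)))) = Mul(23, Mul(Rational(1, 3), Mul(I, Pow(85, Rational(1, 2))))) = Mul(23, Mul(Rational(1, 3), I, Pow(85, Rational(1, 2)))) = Mul(Rational(23, 3), I, Pow(85, Rational(1, 2)))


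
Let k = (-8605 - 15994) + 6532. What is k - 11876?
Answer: -29943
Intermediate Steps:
k = -18067 (k = -24599 + 6532 = -18067)
k - 11876 = -18067 - 11876 = -29943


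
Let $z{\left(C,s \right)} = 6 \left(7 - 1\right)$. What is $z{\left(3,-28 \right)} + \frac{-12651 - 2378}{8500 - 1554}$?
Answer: $\frac{235027}{6946} \approx 33.836$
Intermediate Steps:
$z{\left(C,s \right)} = 36$ ($z{\left(C,s \right)} = 6 \cdot 6 = 36$)
$z{\left(3,-28 \right)} + \frac{-12651 - 2378}{8500 - 1554} = 36 + \frac{-12651 - 2378}{8500 - 1554} = 36 - \frac{15029}{6946} = \frac{235027}{6946}$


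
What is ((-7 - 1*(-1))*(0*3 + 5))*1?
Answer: -30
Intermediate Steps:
((-7 - 1*(-1))*(0*3 + 5))*1 = ((-7 + 1)*(0 + 5))*1 = -6*5*1 = -30*1 = -30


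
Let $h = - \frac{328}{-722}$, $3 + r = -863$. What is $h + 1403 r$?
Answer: $- \frac{438614114}{361} \approx -1.215 \cdot 10^{6}$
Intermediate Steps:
$r = -866$ ($r = -3 - 863 = -866$)
$h = \frac{164}{361}$ ($h = \left(-328\right) \left(- \frac{1}{722}\right) = \frac{164}{361} \approx 0.45429$)
$h + 1403 r = \frac{164}{361} + 1403 \left(-866\right) = \frac{164}{361} - 1214998 = - \frac{438614114}{361}$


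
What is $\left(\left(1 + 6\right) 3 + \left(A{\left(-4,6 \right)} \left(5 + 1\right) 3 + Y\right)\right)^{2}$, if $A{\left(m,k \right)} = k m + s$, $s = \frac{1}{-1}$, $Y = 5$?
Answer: $179776$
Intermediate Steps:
$s = -1$
$A{\left(m,k \right)} = -1 + k m$ ($A{\left(m,k \right)} = k m - 1 = -1 + k m$)
$\left(\left(1 + 6\right) 3 + \left(A{\left(-4,6 \right)} \left(5 + 1\right) 3 + Y\right)\right)^{2} = \left(\left(1 + 6\right) 3 + \left(\left(-1 + 6 \left(-4\right)\right) \left(5 + 1\right) 3 + 5\right)\right)^{2} = \left(7 \cdot 3 + \left(\left(-1 - 24\right) 6 \cdot 3 + 5\right)\right)^{2} = \left(21 + \left(\left(-25\right) 6 \cdot 3 + 5\right)\right)^{2} = \left(21 + \left(\left(-150\right) 3 + 5\right)\right)^{2} = \left(21 + \left(-450 + 5\right)\right)^{2} = \left(21 - 445\right)^{2} = \left(-424\right)^{2} = 179776$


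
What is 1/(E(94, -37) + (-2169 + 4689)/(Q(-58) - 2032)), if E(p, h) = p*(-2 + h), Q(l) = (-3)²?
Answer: -289/1059834 ≈ -0.00027268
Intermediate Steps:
Q(l) = 9
1/(E(94, -37) + (-2169 + 4689)/(Q(-58) - 2032)) = 1/(94*(-2 - 37) + (-2169 + 4689)/(9 - 2032)) = 1/(94*(-39) + 2520/(-2023)) = 1/(-3666 + 2520*(-1/2023)) = 1/(-3666 - 360/289) = 1/(-1059834/289) = -289/1059834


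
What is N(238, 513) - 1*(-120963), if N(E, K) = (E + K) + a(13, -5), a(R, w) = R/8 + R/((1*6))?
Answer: 2921227/24 ≈ 1.2172e+5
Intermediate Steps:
a(R, w) = 7*R/24 (a(R, w) = R*(1/8) + R/6 = R/8 + R*(1/6) = R/8 + R/6 = 7*R/24)
N(E, K) = 91/24 + E + K (N(E, K) = (E + K) + (7/24)*13 = (E + K) + 91/24 = 91/24 + E + K)
N(238, 513) - 1*(-120963) = (91/24 + 238 + 513) - 1*(-120963) = 18115/24 + 120963 = 2921227/24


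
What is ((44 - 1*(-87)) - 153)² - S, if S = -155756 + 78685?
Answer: 77555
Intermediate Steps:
S = -77071
((44 - 1*(-87)) - 153)² - S = ((44 - 1*(-87)) - 153)² - 1*(-77071) = ((44 + 87) - 153)² + 77071 = (131 - 153)² + 77071 = (-22)² + 77071 = 484 + 77071 = 77555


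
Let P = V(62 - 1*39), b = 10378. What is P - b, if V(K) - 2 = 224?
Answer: -10152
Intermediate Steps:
V(K) = 226 (V(K) = 2 + 224 = 226)
P = 226
P - b = 226 - 1*10378 = 226 - 10378 = -10152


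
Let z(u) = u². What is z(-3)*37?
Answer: 333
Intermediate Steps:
z(-3)*37 = (-3)²*37 = 9*37 = 333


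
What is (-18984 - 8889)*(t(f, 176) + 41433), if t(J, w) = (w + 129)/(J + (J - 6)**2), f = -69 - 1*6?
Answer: -2496814497213/2162 ≈ -1.1549e+9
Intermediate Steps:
f = -75 (f = -69 - 6 = -75)
t(J, w) = (129 + w)/(J + (-6 + J)**2)
(-18984 - 8889)*(t(f, 176) + 41433) = (-18984 - 8889)*((129 + 176)/(-75 + (-6 - 75)**2) + 41433) = -27873*(305/(-75 + (-81)**2) + 41433) = -27873*(305/(-75 + 6561) + 41433) = -27873*(305/6486 + 41433) = -27873*268734743/6486 = -2496814497213/2162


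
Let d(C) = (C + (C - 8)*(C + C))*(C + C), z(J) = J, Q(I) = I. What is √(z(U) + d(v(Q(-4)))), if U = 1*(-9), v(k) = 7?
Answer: I*√107 ≈ 10.344*I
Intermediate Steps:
U = -9
d(C) = 2*C*(C + 2*C*(-8 + C)) (d(C) = (C + (-8 + C)*(2*C))*(2*C) = (C + 2*C*(-8 + C))*(2*C) = 2*C*(C + 2*C*(-8 + C)))
√(z(U) + d(v(Q(-4)))) = √(-9 + 7²*(-30 + 4*7)) = √(-9 + 49*(-30 + 28)) = √(-9 + 49*(-2)) = √(-9 - 98) = √(-107) = I*√107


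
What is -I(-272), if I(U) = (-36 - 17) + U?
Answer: 325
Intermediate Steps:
I(U) = -53 + U
-I(-272) = -(-53 - 272) = -1*(-325) = 325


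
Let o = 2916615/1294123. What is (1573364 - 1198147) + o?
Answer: 485579866306/1294123 ≈ 3.7522e+5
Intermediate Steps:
o = 2916615/1294123 (o = 2916615*(1/1294123) = 2916615/1294123 ≈ 2.2537)
(1573364 - 1198147) + o = (1573364 - 1198147) + 2916615/1294123 = 375217 + 2916615/1294123 = 485579866306/1294123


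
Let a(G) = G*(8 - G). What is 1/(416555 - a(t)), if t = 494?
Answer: 1/656639 ≈ 1.5229e-6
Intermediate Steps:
1/(416555 - a(t)) = 1/(416555 - 494*(8 - 1*494)) = 1/(416555 - 494*(8 - 494)) = 1/(416555 - 494*(-486)) = 1/(416555 - 1*(-240084)) = 1/(416555 + 240084) = 1/656639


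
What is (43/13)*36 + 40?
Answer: 2068/13 ≈ 159.08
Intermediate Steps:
(43/13)*36 + 40 = 1548/13 + 40 = 2068/13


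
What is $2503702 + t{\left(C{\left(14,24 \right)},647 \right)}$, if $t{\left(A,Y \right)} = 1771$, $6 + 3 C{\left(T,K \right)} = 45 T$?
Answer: $2505473$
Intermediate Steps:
$C{\left(T,K \right)} = -2 + 15 T$ ($C{\left(T,K \right)} = -2 + \frac{45 T}{3} = -2 + 15 T$)
$2503702 + t{\left(C{\left(14,24 \right)},647 \right)} = 2503702 + 1771 = 2505473$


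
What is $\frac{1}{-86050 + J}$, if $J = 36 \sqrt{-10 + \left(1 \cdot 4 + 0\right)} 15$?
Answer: $- \frac{1721}{148127042} - \frac{27 i \sqrt{6}}{370317605} \approx -1.1618 \cdot 10^{-5} - 1.7859 \cdot 10^{-7} i$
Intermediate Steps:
$J = 540 i \sqrt{6}$ ($J = 36 \sqrt{-10 + \left(4 + 0\right)} 15 = 36 \sqrt{-10 + 4} \cdot 15 = 36 \sqrt{-6} \cdot 15 = 36 i \sqrt{6} \cdot 15 = 540 i \sqrt{6} \approx 1322.7 i$)
$\frac{1}{-86050 + J} = \frac{1}{-86050 + 540 i \sqrt{6}}$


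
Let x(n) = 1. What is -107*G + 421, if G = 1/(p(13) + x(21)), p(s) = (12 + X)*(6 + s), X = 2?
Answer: 112300/267 ≈ 420.60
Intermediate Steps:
p(s) = 84 + 14*s (p(s) = (12 + 2)*(6 + s) = 14*(6 + s) = 84 + 14*s)
G = 1/267 (G = 1/((84 + 14*13) + 1) = 1/((84 + 182) + 1) = 1/(266 + 1) = 1/267 ≈ 0.0037453)
-107*G + 421 = -107*1/267 + 421 = -107/267 + 421 = 112300/267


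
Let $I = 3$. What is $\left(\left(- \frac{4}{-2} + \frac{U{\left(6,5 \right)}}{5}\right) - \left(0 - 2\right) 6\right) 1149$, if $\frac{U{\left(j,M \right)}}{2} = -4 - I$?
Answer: $\frac{64344}{5} \approx 12869.0$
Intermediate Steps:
$U{\left(j,M \right)} = -14$ ($U{\left(j,M \right)} = 2 \left(-4 - 3\right) = 2 \left(-7\right) = -14$)
$\left(\left(- \frac{4}{-2} + \frac{U{\left(6,5 \right)}}{5}\right) - \left(0 - 2\right) 6\right) 1149 = \left(\left(- \frac{4}{-2} - \frac{14}{5}\right) - \left(0 - 2\right) 6\right) 1149 = \left(\left(\left(-4\right) \left(- \frac{1}{2}\right) - \frac{14}{5}\right) - \left(-2\right) 6\right) 1149 = \left(\left(2 - \frac{14}{5}\right) - -12\right) 1149 = \left(- \frac{4}{5} + 12\right) 1149 = \frac{56}{5} \cdot 1149 = \frac{64344}{5}$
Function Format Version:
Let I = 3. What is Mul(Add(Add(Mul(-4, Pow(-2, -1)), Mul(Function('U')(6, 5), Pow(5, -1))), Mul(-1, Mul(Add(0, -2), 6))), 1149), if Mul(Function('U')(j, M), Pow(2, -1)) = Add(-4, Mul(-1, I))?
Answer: Rational(64344, 5) ≈ 12869.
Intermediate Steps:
Function('U')(j, M) = -14 (Function('U')(j, M) = Mul(2, Add(-4, Mul(-1, 3))) = Mul(2, Add(-4, -3)) = Mul(2, -7) = -14)
Mul(Add(Add(Mul(-4, Pow(-2, -1)), Mul(Function('U')(6, 5), Pow(5, -1))), Mul(-1, Mul(Add(0, -2), 6))), 1149) = Mul(Add(Add(Mul(-4, Pow(-2, -1)), Mul(-14, Pow(5, -1))), Mul(-1, Mul(Add(0, -2), 6))), 1149) = Mul(Add(Add(Mul(-4, Rational(-1, 2)), Mul(-14, Rational(1, 5))), Mul(-1, Mul(-2, 6))), 1149) = Mul(Add(Add(2, Rational(-14, 5)), Mul(-1, -12)), 1149) = Mul(Add(Rational(-4, 5), 12), 1149) = Mul(Rational(56, 5), 1149) = Rational(64344, 5)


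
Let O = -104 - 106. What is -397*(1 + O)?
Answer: 82973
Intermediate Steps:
O = -210
-397*(1 + O) = -397*(1 - 210) = -397*(-209) = 82973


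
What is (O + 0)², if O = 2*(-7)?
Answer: 196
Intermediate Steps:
O = -14
(O + 0)² = (-14 + 0)² = (-14)² = 196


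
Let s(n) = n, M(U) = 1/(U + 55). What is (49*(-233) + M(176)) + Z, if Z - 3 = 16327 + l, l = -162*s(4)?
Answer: 985216/231 ≈ 4265.0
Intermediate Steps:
M(U) = 1/(55 + U)
l = -648 (l = -162*4 = -648)
Z = 15682 (Z = 3 + (16327 - 648) = 3 + 15679 = 15682)
(49*(-233) + M(176)) + Z = (49*(-233) + 1/(55 + 176)) + 15682 = (-11417 + 1/231) + 15682 = -2637326/231 + 15682 = 985216/231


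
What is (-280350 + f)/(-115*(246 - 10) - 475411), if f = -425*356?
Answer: 431650/502551 ≈ 0.85892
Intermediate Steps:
f = -151300
(-280350 + f)/(-115*(246 - 10) - 475411) = (-280350 - 151300)/(-115*(246 - 10) - 475411) = -431650/(-115*236 - 475411) = -431650/(-27140 - 475411) = -431650/(-502551) = -431650*(-1/502551) = 431650/502551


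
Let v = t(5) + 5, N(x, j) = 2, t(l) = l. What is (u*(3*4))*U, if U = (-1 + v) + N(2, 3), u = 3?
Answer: 396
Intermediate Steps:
v = 10 (v = 5 + 5 = 10)
U = 11 (U = (-1 + 10) + 2 = 9 + 2 = 11)
(u*(3*4))*U = (3*(3*4))*11 = (3*12)*11 = 36*11 = 396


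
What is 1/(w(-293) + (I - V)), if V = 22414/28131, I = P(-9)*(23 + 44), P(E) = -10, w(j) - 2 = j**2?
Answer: 28131/2396204297 ≈ 1.1740e-5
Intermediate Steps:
w(j) = 2 + j**2
I = -670 (I = -10*(23 + 44) = -10*67 = -670)
V = 22414/28131 (V = 22414*(1/28131) = 22414/28131 ≈ 0.79677)
1/(w(-293) + (I - V)) = 1/((2 + (-293)**2) + (-670 - 1*22414/28131)) = 1/((2 + 85849) + (-670 - 22414/28131)) = 1/(85851 - 18870184/28131) = 1/(2396204297/28131) = 28131/2396204297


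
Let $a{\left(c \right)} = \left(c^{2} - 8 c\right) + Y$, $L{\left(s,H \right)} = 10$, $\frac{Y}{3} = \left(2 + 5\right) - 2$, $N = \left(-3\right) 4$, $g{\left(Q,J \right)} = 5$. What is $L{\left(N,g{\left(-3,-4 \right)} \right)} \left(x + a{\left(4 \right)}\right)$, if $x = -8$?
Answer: $-90$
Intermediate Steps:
$N = -12$
$Y = 15$ ($Y = 3 \left(\left(2 + 5\right) - 2\right) = 3 \left(7 - 2\right) = 3 \cdot 5 = 15$)
$a{\left(c \right)} = 15 + c^{2} - 8 c$ ($a{\left(c \right)} = \left(c^{2} - 8 c\right) + 15 = 15 + c^{2} - 8 c$)
$L{\left(N,g{\left(-3,-4 \right)} \right)} \left(x + a{\left(4 \right)}\right) = 10 \left(-8 + \left(15 + 4^{2} - 32\right)\right) = 10 \left(-8 + \left(15 + 16 - 32\right)\right) = 10 \left(-8 - 1\right) = 10 \left(-9\right) = -90$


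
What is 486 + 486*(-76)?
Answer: -36450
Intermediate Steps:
486 + 486*(-76) = 486 - 36936 = -36450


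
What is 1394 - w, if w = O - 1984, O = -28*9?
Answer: 3630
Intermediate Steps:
O = -252
w = -2236 (w = -252 - 1984 = -2236)
1394 - w = 1394 - 1*(-2236) = 1394 + 2236 = 3630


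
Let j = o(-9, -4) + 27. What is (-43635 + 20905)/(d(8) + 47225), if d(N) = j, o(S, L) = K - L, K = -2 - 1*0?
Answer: -11365/23627 ≈ -0.48102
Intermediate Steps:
K = -2 (K = -2 + 0 = -2)
o(S, L) = -2 - L
j = 29 (j = (-2 - 1*(-4)) + 27 = (-2 + 4) + 27 = 2 + 27 = 29)
d(N) = 29
(-43635 + 20905)/(d(8) + 47225) = (-43635 + 20905)/(29 + 47225) = -22730/47254 = -22730*1/47254 = -11365/23627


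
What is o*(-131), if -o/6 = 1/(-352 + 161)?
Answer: -786/191 ≈ -4.1152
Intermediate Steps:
o = 6/191 (o = -6/(-352 + 161) = -6/(-191) = -6*(-1/191) = 6/191 ≈ 0.031414)
o*(-131) = (6/191)*(-131) = -786/191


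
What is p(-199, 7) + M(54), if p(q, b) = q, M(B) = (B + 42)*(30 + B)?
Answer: 7865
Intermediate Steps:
M(B) = (30 + B)*(42 + B) (M(B) = (42 + B)*(30 + B) = (30 + B)*(42 + B))
p(-199, 7) + M(54) = -199 + (1260 + 54**2 + 72*54) = -199 + (1260 + 2916 + 3888) = -199 + 8064 = 7865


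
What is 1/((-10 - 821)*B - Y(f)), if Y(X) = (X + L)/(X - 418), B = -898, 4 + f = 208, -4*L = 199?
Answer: 856/638780345 ≈ 1.3401e-6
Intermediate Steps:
L = -199/4 (L = -1/4*199 = -199/4 ≈ -49.750)
f = 204 (f = -4 + 208 = 204)
Y(X) = (-199/4 + X)/(-418 + X) (Y(X) = (X - 199/4)/(X - 418) = (-199/4 + X)/(-418 + X))
1/((-10 - 821)*B - Y(f)) = 1/((-10 - 821)*(-898) - (-199/4 + 204)/(-418 + 204)) = 1/(-831*(-898) - 617/((-214)*4)) = 1/(746238 - (-1)*617/(214*4)) = 1/(746238 - 1*(-617/856)) = 1/(746238 + 617/856) = 1/(638780345/856) = 856/638780345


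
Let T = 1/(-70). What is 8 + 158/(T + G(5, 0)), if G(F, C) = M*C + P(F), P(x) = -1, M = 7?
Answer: -10492/71 ≈ -147.77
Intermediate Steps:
G(F, C) = -1 + 7*C (G(F, C) = 7*C - 1 = -1 + 7*C)
T = -1/70 ≈ -0.014286
8 + 158/(T + G(5, 0)) = 8 + 158/(-1/70 + (-1 + 7*0)) = 8 + 158/(-1/70 + (-1 + 0)) = 8 + 158/(-1/70 - 1) = 8 + 158/(-71/70) = 8 - 70/71*158 = 8 - 11060/71 = -10492/71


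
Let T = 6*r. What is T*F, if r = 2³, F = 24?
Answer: 1152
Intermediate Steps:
r = 8
T = 48 (T = 6*8 = 48)
T*F = 48*24 = 1152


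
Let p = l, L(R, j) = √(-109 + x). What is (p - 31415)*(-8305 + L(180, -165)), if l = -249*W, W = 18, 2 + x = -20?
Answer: 298124585 - 35897*I*√131 ≈ 2.9812e+8 - 4.1086e+5*I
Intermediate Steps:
x = -22 (x = -2 - 20 = -22)
L(R, j) = I*√131 (L(R, j) = √(-109 - 22) = √(-131) = I*√131)
l = -4482 (l = -249*18 = -4482)
p = -4482
(p - 31415)*(-8305 + L(180, -165)) = (-4482 - 31415)*(-8305 + I*√131) = -35897*(-8305 + I*√131) = 298124585 - 35897*I*√131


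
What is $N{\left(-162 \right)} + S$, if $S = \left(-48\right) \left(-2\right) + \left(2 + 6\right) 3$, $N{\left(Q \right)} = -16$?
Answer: $104$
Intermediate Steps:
$S = 120$ ($S = 96 + 8 \cdot 3 = 96 + 24 = 120$)
$N{\left(-162 \right)} + S = -16 + 120 = 104$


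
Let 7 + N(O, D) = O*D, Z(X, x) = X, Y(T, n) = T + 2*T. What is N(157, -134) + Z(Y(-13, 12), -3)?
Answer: -21084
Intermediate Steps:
Y(T, n) = 3*T
N(O, D) = -7 + D*O (N(O, D) = -7 + O*D = -7 + D*O)
N(157, -134) + Z(Y(-13, 12), -3) = (-7 - 134*157) + 3*(-13) = (-7 - 21038) - 39 = -21045 - 39 = -21084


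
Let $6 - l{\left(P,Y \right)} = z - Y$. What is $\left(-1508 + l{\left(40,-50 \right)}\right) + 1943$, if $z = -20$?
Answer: $411$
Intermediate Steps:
$l{\left(P,Y \right)} = 26 + Y$ ($l{\left(P,Y \right)} = 6 - \left(-20 - Y\right) = 6 + \left(20 + Y\right) = 26 + Y$)
$\left(-1508 + l{\left(40,-50 \right)}\right) + 1943 = \left(-1508 + \left(26 - 50\right)\right) + 1943 = \left(-1508 - 24\right) + 1943 = -1532 + 1943 = 411$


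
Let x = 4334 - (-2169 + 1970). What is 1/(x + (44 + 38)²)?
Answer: 1/11257 ≈ 8.8834e-5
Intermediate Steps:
x = 4533 (x = 4334 - 1*(-199) = 4334 + 199 = 4533)
1/(x + (44 + 38)²) = 1/(4533 + (44 + 38)²) = 1/(4533 + 82²) = 1/(4533 + 6724) = 1/11257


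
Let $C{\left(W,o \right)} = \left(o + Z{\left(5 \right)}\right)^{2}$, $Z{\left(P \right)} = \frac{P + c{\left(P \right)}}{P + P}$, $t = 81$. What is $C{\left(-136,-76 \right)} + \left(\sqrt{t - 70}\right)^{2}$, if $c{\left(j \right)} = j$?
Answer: $5636$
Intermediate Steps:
$Z{\left(P \right)} = 1$ ($Z{\left(P \right)} = \frac{P + P}{P + P} = \frac{2 P}{2 P} = 2 P \frac{1}{2 P} = 1$)
$C{\left(W,o \right)} = \left(1 + o\right)^{2}$ ($C{\left(W,o \right)} = \left(o + 1\right)^{2} = \left(1 + o\right)^{2}$)
$C{\left(-136,-76 \right)} + \left(\sqrt{t - 70}\right)^{2} = \left(1 - 76\right)^{2} + \left(\sqrt{81 - 70}\right)^{2} = \left(-75\right)^{2} + \left(\sqrt{11}\right)^{2} = 5625 + 11 = 5636$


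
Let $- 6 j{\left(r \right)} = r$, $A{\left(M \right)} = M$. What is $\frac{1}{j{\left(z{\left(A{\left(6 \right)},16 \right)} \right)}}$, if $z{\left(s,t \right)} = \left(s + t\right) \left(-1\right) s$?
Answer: $\frac{1}{22} \approx 0.045455$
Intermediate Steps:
$z{\left(s,t \right)} = s \left(- s - t\right)$ ($z{\left(s,t \right)} = \left(- s - t\right) s = s \left(- s - t\right)$)
$j{\left(r \right)} = - \frac{r}{6}$
$\frac{1}{j{\left(z{\left(A{\left(6 \right)},16 \right)} \right)}} = \frac{1}{\left(- \frac{1}{6}\right) \left(\left(-1\right) 6 \left(6 + 16\right)\right)} = \frac{1}{\left(- \frac{1}{6}\right) \left(\left(-1\right) 6 \cdot 22\right)} = \frac{1}{\left(- \frac{1}{6}\right) \left(-132\right)} = \frac{1}{22}$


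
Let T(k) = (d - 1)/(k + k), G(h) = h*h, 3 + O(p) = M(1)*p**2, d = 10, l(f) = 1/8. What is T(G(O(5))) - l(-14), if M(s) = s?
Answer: -14/121 ≈ -0.11570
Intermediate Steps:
l(f) = 1/8
O(p) = -3 + p**2 (O(p) = -3 + 1*p**2 = -3 + p**2)
G(h) = h**2
T(k) = 9/(2*k) (T(k) = (10 - 1)/(k + k) = 9/((2*k)) = 9*(1/(2*k)) = 9/(2*k))
T(G(O(5))) - l(-14) = 9/(2*((-3 + 5**2)**2)) - 1*1/8 = 9/(2*((-3 + 25)**2)) - 1/8 = 9/(2*(22**2)) - 1/8 = (9/2)/484 - 1/8 = (9/2)*(1/484) - 1/8 = 9/968 - 1/8 = -14/121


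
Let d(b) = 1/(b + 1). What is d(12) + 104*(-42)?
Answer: -56783/13 ≈ -4367.9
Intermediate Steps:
d(b) = 1/(1 + b)
d(12) + 104*(-42) = 1/(1 + 12) + 104*(-42) = 1/13 - 4368 = -56783/13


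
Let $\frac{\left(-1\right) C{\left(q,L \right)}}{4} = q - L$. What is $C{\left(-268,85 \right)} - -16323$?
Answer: $17735$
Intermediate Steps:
$C{\left(q,L \right)} = - 4 q + 4 L$ ($C{\left(q,L \right)} = - 4 \left(q - L\right) = - 4 q + 4 L$)
$C{\left(-268,85 \right)} - -16323 = \left(\left(-4\right) \left(-268\right) + 4 \cdot 85\right) - -16323 = \left(1072 + 340\right) + 16323 = 1412 + 16323 = 17735$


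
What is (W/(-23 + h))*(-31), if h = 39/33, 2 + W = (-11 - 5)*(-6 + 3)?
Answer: 7843/120 ≈ 65.358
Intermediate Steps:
W = 46 (W = -2 + (-11 - 5)*(-6 + 3) = -2 - 16*(-3) = -2 + 48 = 46)
h = 13/11 (h = 39*(1/33) = 13/11 ≈ 1.1818)
(W/(-23 + h))*(-31) = (46/(-23 + 13/11))*(-31) = (46/(-240/11))*(-31) = -11/240*46*(-31) = -253/120*(-31) = 7843/120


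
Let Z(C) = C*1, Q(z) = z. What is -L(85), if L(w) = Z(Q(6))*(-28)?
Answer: 168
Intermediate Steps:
Z(C) = C
L(w) = -168 (L(w) = 6*(-28) = -168)
-L(85) = -1*(-168) = 168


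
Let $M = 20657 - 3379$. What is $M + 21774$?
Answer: $39052$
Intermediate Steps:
$M = 17278$
$M + 21774 = 17278 + 21774 = 39052$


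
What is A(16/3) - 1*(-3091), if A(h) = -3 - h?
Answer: 9248/3 ≈ 3082.7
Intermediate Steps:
A(16/3) - 1*(-3091) = (-3 - 16/3) - 1*(-3091) = (-3 - 16/3) + 3091 = -25/3 + 3091 = 9248/3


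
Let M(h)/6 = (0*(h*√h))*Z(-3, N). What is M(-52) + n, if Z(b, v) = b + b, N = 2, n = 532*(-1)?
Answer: -532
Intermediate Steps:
n = -532
Z(b, v) = 2*b
M(h) = 0 (M(h) = 6*((0*(h*√h))*(2*(-3))) = 6*((0*h^(3/2))*(-6)) = 6*(0*(-6)) = 6*0 = 0)
M(-52) + n = 0 - 532 = -532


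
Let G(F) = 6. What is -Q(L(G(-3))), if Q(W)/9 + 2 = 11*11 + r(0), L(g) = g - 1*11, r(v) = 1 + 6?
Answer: -1134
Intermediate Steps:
r(v) = 7
L(g) = -11 + g (L(g) = g - 11 = -11 + g)
Q(W) = 1134 (Q(W) = -18 + 9*(11*11 + 7) = -18 + 9*(121 + 7) = -18 + 9*128 = -18 + 1152 = 1134)
-Q(L(G(-3))) = -1*1134 = -1134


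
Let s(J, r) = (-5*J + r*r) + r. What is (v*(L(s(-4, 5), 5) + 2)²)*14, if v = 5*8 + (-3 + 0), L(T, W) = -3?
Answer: 518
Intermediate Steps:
s(J, r) = r + r² - 5*J (s(J, r) = (-5*J + r²) + r = (r² - 5*J) + r = r + r² - 5*J)
v = 37 (v = 40 - 3 = 37)
(v*(L(s(-4, 5), 5) + 2)²)*14 = (37*(-3 + 2)²)*14 = (37*(-1)²)*14 = (37*1)*14 = 37*14 = 518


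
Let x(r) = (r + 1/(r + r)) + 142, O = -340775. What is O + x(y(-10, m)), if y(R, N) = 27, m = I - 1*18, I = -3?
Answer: -18392723/54 ≈ -3.4061e+5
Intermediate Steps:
m = -21 (m = -3 - 1*18 = -3 - 18 = -21)
x(r) = 142 + r + 1/(2*r) (x(r) = (r + 1/(2*r)) + 142 = 142 + r + 1/(2*r))
O + x(y(-10, m)) = -340775 + (142 + 27 + (½)/27) = -340775 + (142 + 27 + (½)*(1/27)) = -340775 + (142 + 27 + 1/54) = -340775 + 9127/54 = -18392723/54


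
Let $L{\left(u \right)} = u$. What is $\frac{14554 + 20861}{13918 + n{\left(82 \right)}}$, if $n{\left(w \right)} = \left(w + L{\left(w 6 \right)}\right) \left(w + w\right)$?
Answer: $\frac{3935}{12006} \approx 0.32775$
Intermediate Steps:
$n{\left(w \right)} = 14 w^{2}$ ($n{\left(w \right)} = \left(w + w 6\right) \left(w + w\right) = \left(w + 6 w\right) 2 w = 7 w 2 w = 14 w^{2}$)
$\frac{14554 + 20861}{13918 + n{\left(82 \right)}} = \frac{14554 + 20861}{13918 + 14 \cdot 82^{2}} = \frac{35415}{13918 + 14 \cdot 6724} = \frac{35415}{13918 + 94136} = \frac{35415}{108054} = 35415 \cdot \frac{1}{108054} = \frac{3935}{12006}$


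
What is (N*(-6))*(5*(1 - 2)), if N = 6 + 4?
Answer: 300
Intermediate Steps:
N = 10
(N*(-6))*(5*(1 - 2)) = (10*(-6))*(5*(1 - 2)) = -300*(-1) = -60*(-5) = 300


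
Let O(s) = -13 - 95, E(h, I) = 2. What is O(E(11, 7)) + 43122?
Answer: 43014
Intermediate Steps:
O(s) = -108
O(E(11, 7)) + 43122 = -108 + 43122 = 43014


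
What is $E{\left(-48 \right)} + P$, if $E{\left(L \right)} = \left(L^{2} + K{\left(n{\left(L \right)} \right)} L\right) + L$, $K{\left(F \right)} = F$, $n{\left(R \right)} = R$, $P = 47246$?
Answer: $51806$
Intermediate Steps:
$E{\left(L \right)} = L + 2 L^{2}$ ($E{\left(L \right)} = \left(L^{2} + L L\right) + L = \left(L^{2} + L^{2}\right) + L = 2 L^{2} + L = L + 2 L^{2}$)
$E{\left(-48 \right)} + P = - 48 \left(1 + 2 \left(-48\right)\right) + 47246 = - 48 \left(1 - 96\right) + 47246 = \left(-48\right) \left(-95\right) + 47246 = 4560 + 47246 = 51806$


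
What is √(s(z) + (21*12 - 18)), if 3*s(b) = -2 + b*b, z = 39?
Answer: √6663/3 ≈ 27.209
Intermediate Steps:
s(b) = -⅔ + b²/3 (s(b) = (-2 + b*b)/3 = (-2 + b²)/3 = -⅔ + b²/3)
√(s(z) + (21*12 - 18)) = √((-⅔ + (⅓)*39²) + (21*12 - 18)) = √((-⅔ + (⅓)*1521) + (252 - 18)) = √((-⅔ + 507) + 234) = √(1519/3 + 234) = √(2221/3) = √6663/3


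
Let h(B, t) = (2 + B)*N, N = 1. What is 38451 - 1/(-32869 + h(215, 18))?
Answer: 1255502053/32652 ≈ 38451.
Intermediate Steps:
h(B, t) = 2 + B (h(B, t) = (2 + B)*1 = 2 + B)
38451 - 1/(-32869 + h(215, 18)) = 38451 - 1/(-32869 + (2 + 215)) = 38451 - 1/(-32869 + 217) = 38451 - 1/(-32652) = 38451 - 1*(-1/32652) = 38451 + 1/32652 = 1255502053/32652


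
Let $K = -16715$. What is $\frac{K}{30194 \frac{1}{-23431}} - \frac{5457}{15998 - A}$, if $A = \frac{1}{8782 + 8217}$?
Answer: $\frac{106506189910981823}{8211258330194} \approx 12971.0$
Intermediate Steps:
$A = \frac{1}{16999} \approx 5.8827 \cdot 10^{-5}$
$\frac{K}{30194 \frac{1}{-23431}} - \frac{5457}{15998 - A} = - \frac{16715}{30194 \frac{1}{-23431}} - \frac{5457}{15998 - \frac{1}{16999}} = - \frac{16715}{30194 \left(- \frac{1}{23431}\right)} - \frac{5457}{15998 - \frac{1}{16999}} = - \frac{16715}{- \frac{30194}{23431}} - \frac{5457}{\frac{271950001}{16999}} = \left(-16715\right) \left(- \frac{23431}{30194}\right) - \frac{92763543}{271950001} = \frac{391649165}{30194} - \frac{92763543}{271950001} = \frac{106506189910981823}{8211258330194}$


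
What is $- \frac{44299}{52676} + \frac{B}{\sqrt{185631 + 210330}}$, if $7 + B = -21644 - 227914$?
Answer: $- \frac{44299}{52676} - \frac{249565 \sqrt{395961}}{395961} \approx -397.45$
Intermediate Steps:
$B = -249565$ ($B = -7 - 249558 = -249565$)
$- \frac{44299}{52676} + \frac{B}{\sqrt{185631 + 210330}} = - \frac{44299}{52676} - \frac{249565}{\sqrt{185631 + 210330}} = \left(-44299\right) \frac{1}{52676} - \frac{249565}{\sqrt{395961}} = - \frac{44299}{52676} - 249565 \frac{\sqrt{395961}}{395961} = - \frac{44299}{52676} - \frac{249565 \sqrt{395961}}{395961}$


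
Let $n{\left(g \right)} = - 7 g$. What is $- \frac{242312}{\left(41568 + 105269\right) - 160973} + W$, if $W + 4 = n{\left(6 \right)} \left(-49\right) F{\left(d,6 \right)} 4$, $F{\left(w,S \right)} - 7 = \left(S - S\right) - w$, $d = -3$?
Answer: $\frac{145482661}{1767} \approx 82333.0$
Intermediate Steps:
$F{\left(w,S \right)} = 7 - w$ ($F{\left(w,S \right)} = 7 + \left(\left(S - S\right) - w\right) = 7 + \left(0 - w\right) = 7 - w$)
$W = 82316$ ($W = -4 + \left(-7\right) 6 \left(-49\right) \left(7 - -3\right) 4 = -4 + \left(-42\right) \left(-49\right) \left(7 + 3\right) 4 = -4 + 2058 \cdot 10 \cdot 4 = -4 + 2058 \cdot 40 = -4 + 82320 = 82316$)
$- \frac{242312}{\left(41568 + 105269\right) - 160973} + W = - \frac{242312}{\left(41568 + 105269\right) - 160973} + 82316 = - \frac{242312}{146837 - 160973} + 82316 = - \frac{242312}{-14136} + 82316 = \left(-242312\right) \left(- \frac{1}{14136}\right) + 82316 = \frac{30289}{1767} + 82316 = \frac{145482661}{1767}$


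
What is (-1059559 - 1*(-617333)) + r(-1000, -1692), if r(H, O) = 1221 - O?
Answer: -439313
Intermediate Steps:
(-1059559 - 1*(-617333)) + r(-1000, -1692) = (-1059559 - 1*(-617333)) + (1221 - 1*(-1692)) = (-1059559 + 617333) + (1221 + 1692) = -442226 + 2913 = -439313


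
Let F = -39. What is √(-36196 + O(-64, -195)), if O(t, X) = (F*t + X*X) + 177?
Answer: √4502 ≈ 67.097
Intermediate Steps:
O(t, X) = 177 + X² - 39*t (O(t, X) = (-39*t + X*X) + 177 = (-39*t + X²) + 177 = (X² - 39*t) + 177 = 177 + X² - 39*t)
√(-36196 + O(-64, -195)) = √(-36196 + (177 + (-195)² - 39*(-64))) = √(-36196 + (177 + 38025 + 2496)) = √(-36196 + 40698) = √4502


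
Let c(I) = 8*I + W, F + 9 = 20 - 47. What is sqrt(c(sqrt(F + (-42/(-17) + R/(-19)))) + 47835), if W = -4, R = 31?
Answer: sqrt(4990160399 + 2584*I*sqrt(3668311))/323 ≈ 218.7 + 0.10845*I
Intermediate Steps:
F = -36 (F = -9 + (20 - 47) = -9 - 27 = -36)
c(I) = -4 + 8*I (c(I) = 8*I - 4 = -4 + 8*I)
sqrt(c(sqrt(F + (-42/(-17) + R/(-19)))) + 47835) = sqrt((-4 + 8*sqrt(-36 + (-42/(-17) + 31/(-19)))) + 47835) = sqrt((-4 + 8*sqrt(-36 + (-42*(-1/17) + 31*(-1/19)))) + 47835) = sqrt((-4 + 8*sqrt(-36 + (42/17 - 31/19))) + 47835) = sqrt((-4 + 8*sqrt(-36 + 271/323)) + 47835) = sqrt((-4 + 8*sqrt(-11357/323)) + 47835) = sqrt((-4 + 8*(I*sqrt(3668311)/323)) + 47835) = sqrt((-4 + 8*I*sqrt(3668311)/323) + 47835) = sqrt(47831 + 8*I*sqrt(3668311)/323)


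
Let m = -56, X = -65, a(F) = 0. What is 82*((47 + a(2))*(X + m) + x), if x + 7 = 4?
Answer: -466580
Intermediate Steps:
x = -3 (x = -7 + 4 = -3)
82*((47 + a(2))*(X + m) + x) = 82*((47 + 0)*(-65 - 56) - 3) = 82*(47*(-121) - 3) = 82*(-5687 - 3) = 82*(-5690) = -466580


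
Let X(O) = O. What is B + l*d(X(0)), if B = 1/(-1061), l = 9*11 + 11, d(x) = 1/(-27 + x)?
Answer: -116737/28647 ≈ -4.0750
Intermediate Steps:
l = 110 (l = 99 + 11 = 110)
B = -1/1061 ≈ -0.00094251
B + l*d(X(0)) = -1/1061 + 110/(-27 + 0) = -1/1061 + 110/(-27) = -1/1061 + 110*(-1/27) = -1/1061 - 110/27 = -116737/28647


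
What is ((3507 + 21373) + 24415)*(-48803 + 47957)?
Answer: -41703570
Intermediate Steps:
((3507 + 21373) + 24415)*(-48803 + 47957) = (24880 + 24415)*(-846) = 49295*(-846) = -41703570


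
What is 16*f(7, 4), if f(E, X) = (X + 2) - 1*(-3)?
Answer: 144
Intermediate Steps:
f(E, X) = 5 + X (f(E, X) = (2 + X) + 3 = 5 + X)
16*f(7, 4) = 16*(5 + 4) = 16*9 = 144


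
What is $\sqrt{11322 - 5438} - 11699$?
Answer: $-11699 + 2 \sqrt{1471} \approx -11622.0$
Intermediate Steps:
$\sqrt{11322 - 5438} - 11699 = \sqrt{5884} - 11699 = 2 \sqrt{1471} - 11699 = -11699 + 2 \sqrt{1471}$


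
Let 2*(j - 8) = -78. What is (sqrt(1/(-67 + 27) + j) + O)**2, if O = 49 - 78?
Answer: (580 - I*sqrt(12410))**2/400 ≈ 809.97 - 323.06*I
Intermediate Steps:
j = -31 (j = 8 + (1/2)*(-78) = 8 - 39 = -31)
O = -29
(sqrt(1/(-67 + 27) + j) + O)**2 = (sqrt(1/(-67 + 27) - 31) - 29)**2 = (sqrt(1/(-40) - 31) - 29)**2 = (sqrt(-1/40 - 31) - 29)**2 = (sqrt(-1241/40) - 29)**2 = (I*sqrt(12410)/20 - 29)**2 = (-29 + I*sqrt(12410)/20)**2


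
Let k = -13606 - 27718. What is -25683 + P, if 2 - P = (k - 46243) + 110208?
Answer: -48322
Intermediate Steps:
k = -41324
P = -22639 (P = 2 - ((-41324 - 46243) + 110208) = 2 - (-87567 + 110208) = 2 - 1*22641 = 2 - 22641 = -22639)
-25683 + P = -25683 - 22639 = -48322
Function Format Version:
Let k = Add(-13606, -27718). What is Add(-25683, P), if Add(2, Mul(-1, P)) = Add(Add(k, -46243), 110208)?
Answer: -48322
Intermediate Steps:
k = -41324
P = -22639 (P = Add(2, Mul(-1, Add(Add(-41324, -46243), 110208))) = Add(2, Mul(-1, Add(-87567, 110208))) = Add(2, Mul(-1, 22641)) = Add(2, -22641) = -22639)
Add(-25683, P) = Add(-25683, -22639) = -48322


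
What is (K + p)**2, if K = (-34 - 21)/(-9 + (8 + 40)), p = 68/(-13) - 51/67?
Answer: 374112964/6827769 ≈ 54.793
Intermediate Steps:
p = -5219/871 (p = 68*(-1/13) - 51*1/67 = -68/13 - 51/67 = -5219/871 ≈ -5.9920)
K = -55/39 (K = -55/(-9 + 48) = -55/39 ≈ -1.4103)
(K + p)**2 = (-55/39 - 5219/871)**2 = (-19342/2613)**2 = 374112964/6827769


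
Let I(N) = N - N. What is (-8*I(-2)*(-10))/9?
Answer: 0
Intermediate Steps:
I(N) = 0
(-8*I(-2)*(-10))/9 = (-8*0*(-10))/9 = (0*(-10))*(1/9) = 0*(1/9) = 0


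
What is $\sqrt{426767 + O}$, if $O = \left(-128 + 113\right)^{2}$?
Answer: $4 \sqrt{26687} \approx 653.45$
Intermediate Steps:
$O = 225$ ($O = \left(-15\right)^{2} = 225$)
$\sqrt{426767 + O} = \sqrt{426767 + 225} = \sqrt{426992} = 4 \sqrt{26687}$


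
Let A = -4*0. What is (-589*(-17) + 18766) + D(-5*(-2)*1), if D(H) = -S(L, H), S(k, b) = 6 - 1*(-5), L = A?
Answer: 28768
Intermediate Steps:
A = 0
L = 0
S(k, b) = 11 (S(k, b) = 6 + 5 = 11)
D(H) = -11 (D(H) = -1*11 = -11)
(-589*(-17) + 18766) + D(-5*(-2)*1) = (-589*(-17) + 18766) - 11 = (10013 + 18766) - 11 = 28779 - 11 = 28768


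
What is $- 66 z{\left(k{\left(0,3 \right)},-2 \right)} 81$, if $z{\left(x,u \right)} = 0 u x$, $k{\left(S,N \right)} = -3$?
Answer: $0$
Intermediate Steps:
$z{\left(x,u \right)} = 0$ ($z{\left(x,u \right)} = 0 x = 0$)
$- 66 z{\left(k{\left(0,3 \right)},-2 \right)} 81 = \left(-66\right) 0 \cdot 81 = 0 \cdot 81 = 0$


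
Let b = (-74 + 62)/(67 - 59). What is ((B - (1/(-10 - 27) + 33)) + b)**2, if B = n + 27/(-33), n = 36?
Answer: 332929/662596 ≈ 0.50246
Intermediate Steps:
b = -3/2 (b = -12/8 = -12*1/8 = -3/2 ≈ -1.5000)
B = 387/11 (B = 36 + 27/(-33) = 36 + 27*(-1/33) = 36 - 9/11 = 387/11 ≈ 35.182)
((B - (1/(-10 - 27) + 33)) + b)**2 = ((387/11 - (1/(-10 - 27) + 33)) - 3/2)**2 = ((387/11 - (1/(-37) + 33)) - 3/2)**2 = ((387/11 - (-1/37 + 33)) - 3/2)**2 = ((387/11 - 1*1220/37) - 3/2)**2 = ((387/11 - 1220/37) - 3/2)**2 = (899/407 - 3/2)**2 = (577/814)**2 = 332929/662596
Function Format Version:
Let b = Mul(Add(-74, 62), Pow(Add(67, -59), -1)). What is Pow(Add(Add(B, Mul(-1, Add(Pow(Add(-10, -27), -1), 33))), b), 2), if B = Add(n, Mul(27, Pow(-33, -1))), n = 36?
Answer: Rational(332929, 662596) ≈ 0.50246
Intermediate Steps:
b = Rational(-3, 2) (b = Mul(-12, Pow(8, -1)) = Mul(-12, Rational(1, 8)) = Rational(-3, 2) ≈ -1.5000)
B = Rational(387, 11) (B = Add(36, Mul(27, Pow(-33, -1))) = Add(36, Mul(27, Rational(-1, 33))) = Add(36, Rational(-9, 11)) = Rational(387, 11) ≈ 35.182)
Pow(Add(Add(B, Mul(-1, Add(Pow(Add(-10, -27), -1), 33))), b), 2) = Pow(Add(Add(Rational(387, 11), Mul(-1, Add(Pow(Add(-10, -27), -1), 33))), Rational(-3, 2)), 2) = Pow(Add(Add(Rational(387, 11), Mul(-1, Add(Pow(-37, -1), 33))), Rational(-3, 2)), 2) = Pow(Add(Add(Rational(387, 11), Mul(-1, Add(Rational(-1, 37), 33))), Rational(-3, 2)), 2) = Pow(Add(Add(Rational(387, 11), Mul(-1, Rational(1220, 37))), Rational(-3, 2)), 2) = Pow(Add(Add(Rational(387, 11), Rational(-1220, 37)), Rational(-3, 2)), 2) = Pow(Add(Rational(899, 407), Rational(-3, 2)), 2) = Pow(Rational(577, 814), 2) = Rational(332929, 662596)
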